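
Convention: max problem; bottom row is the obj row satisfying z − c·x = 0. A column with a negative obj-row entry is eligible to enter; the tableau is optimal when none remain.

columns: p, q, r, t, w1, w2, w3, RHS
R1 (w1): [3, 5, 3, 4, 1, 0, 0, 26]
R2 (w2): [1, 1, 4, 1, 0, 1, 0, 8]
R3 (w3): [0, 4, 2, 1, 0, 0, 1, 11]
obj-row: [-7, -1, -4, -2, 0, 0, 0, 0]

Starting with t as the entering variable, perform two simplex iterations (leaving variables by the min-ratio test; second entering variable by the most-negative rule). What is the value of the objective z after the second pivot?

Ratio test on column t — row 1: 26/4 = 13/2; row 2: 8/1 = 8; row 3: 11/1 = 11. Minimum is 13/2 at row 1 (w1 leaves); pivot element 4.
Pivot on row 1; the obj-row RHS becomes 0 − (-2)·(13/2) = 13.
Next entering variable (most negative obj-row entry -11/2): p.
Ratio test on column p — row 1: (13/2)/(3/4) = 26/3; row 2: (3/2)/(1/4) = 6; row 3: entry -3/4 ≤ 0. Minimum is 6 at row 2 (w2 leaves); pivot element 1/4.
After the second pivot the obj-row RHS is 13 − (-11/2)·6 = 46.

46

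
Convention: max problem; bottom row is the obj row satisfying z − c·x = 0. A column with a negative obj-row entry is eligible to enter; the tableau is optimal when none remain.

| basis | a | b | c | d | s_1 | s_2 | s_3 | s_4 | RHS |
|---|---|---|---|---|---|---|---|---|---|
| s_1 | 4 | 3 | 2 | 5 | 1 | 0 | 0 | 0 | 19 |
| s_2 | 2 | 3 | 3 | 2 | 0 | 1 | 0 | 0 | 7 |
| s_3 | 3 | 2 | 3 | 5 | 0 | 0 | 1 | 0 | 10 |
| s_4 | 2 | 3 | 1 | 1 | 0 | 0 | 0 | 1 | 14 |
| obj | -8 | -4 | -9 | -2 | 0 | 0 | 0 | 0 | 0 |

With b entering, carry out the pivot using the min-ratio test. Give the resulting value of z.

Ratio test on column b — row 1: 19/3 = 19/3; row 2: 7/3 = 7/3; row 3: 10/2 = 5; row 4: 14/3 = 14/3. Minimum is 7/3 at row 2 (s_2 leaves); pivot element 3.
Pivot on row 2; the obj-row RHS becomes 0 − (-4)·(7/3) = 28/3.

28/3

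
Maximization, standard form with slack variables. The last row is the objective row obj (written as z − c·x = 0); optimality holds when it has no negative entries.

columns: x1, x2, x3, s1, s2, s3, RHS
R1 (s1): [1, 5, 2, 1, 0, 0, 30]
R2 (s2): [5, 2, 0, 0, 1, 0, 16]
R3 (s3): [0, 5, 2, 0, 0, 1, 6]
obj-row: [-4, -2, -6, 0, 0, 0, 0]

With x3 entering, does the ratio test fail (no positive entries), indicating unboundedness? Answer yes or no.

Column x3 has positive entries in row(s) 1, 3, so the ratio test bounds it — not unbounded.

no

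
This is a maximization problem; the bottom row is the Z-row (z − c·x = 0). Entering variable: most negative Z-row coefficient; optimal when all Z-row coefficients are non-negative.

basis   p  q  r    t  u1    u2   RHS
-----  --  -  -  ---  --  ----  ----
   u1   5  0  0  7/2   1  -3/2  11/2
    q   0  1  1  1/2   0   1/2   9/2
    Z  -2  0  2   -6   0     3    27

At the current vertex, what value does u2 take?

u2 is not in the basis, so in the current basic feasible solution u2 = 0.

0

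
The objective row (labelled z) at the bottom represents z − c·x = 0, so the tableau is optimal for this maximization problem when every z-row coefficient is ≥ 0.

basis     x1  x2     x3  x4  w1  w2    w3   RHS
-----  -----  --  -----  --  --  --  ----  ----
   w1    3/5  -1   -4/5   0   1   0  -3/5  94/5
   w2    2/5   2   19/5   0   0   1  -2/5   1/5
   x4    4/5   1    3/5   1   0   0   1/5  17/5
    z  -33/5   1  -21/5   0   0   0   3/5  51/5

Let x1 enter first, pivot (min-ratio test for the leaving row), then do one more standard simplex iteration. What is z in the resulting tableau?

63/2

Ratio test on column x1 — row 1: (94/5)/(3/5) = 94/3; row 2: (1/5)/(2/5) = 1/2; row 3: (17/5)/(4/5) = 17/4. Minimum is 1/2 at row 2 (w2 leaves); pivot element 2/5.
Pivot on row 2; the z-row RHS becomes 51/5 − (-33/5)·(1/2) = 27/2.
Next entering variable (most negative z-row entry -6): w3.
Ratio test on column w3 — row 1: entry 0 ≤ 0; row 2: entry -1 ≤ 0; row 3: 3/1 = 3. Minimum is 3 at row 3 (x4 leaves); pivot element 1.
After the second pivot the z-row RHS is 27/2 − (-6)·3 = 63/2.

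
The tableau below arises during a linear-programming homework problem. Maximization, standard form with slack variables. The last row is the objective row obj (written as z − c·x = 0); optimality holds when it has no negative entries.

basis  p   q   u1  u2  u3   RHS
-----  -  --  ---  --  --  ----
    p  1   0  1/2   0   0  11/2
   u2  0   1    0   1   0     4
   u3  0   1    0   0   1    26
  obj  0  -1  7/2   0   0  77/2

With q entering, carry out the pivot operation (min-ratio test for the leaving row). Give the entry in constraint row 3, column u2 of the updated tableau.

Ratio test on column q — row 1: entry 0 ≤ 0; row 2: 4/1 = 4; row 3: 26/1 = 26. Minimum is 4 at row 2 (u2 leaves); pivot element 1.
Divide row 2 by 1; eliminate column q from the other rows.
Row 3 update in column u2: 0 − 1·1 = -1.

-1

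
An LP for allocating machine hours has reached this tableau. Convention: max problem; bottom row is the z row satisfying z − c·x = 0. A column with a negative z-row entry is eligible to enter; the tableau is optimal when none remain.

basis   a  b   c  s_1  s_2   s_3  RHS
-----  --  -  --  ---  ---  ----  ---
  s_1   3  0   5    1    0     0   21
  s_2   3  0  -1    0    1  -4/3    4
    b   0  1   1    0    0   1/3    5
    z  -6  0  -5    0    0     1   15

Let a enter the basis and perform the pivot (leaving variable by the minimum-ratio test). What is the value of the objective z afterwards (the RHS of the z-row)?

23

Ratio test on column a — row 1: 21/3 = 7; row 2: 4/3 = 4/3; row 3: entry 0 ≤ 0. Minimum is 4/3 at row 2 (s_2 leaves); pivot element 3.
Pivot on row 2; the z-row RHS becomes 15 − (-6)·(4/3) = 23.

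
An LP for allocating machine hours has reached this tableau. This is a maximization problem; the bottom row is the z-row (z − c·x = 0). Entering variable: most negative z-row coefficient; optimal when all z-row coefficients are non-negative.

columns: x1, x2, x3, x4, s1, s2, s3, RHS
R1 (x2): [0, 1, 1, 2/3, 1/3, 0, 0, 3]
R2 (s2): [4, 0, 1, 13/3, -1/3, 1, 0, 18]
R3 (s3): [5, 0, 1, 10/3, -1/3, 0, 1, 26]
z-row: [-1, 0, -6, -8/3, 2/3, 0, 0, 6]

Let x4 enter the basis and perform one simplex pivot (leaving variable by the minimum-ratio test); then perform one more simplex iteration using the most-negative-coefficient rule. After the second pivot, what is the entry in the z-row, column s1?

32/11

Ratio test on column x4 — row 1: 3/(2/3) = 9/2; row 2: 18/(13/3) = 54/13; row 3: 26/(10/3) = 39/5. Minimum is 54/13 at row 2 (s2 leaves); pivot element 13/3.
Divide row 2 by 13/3; eliminate column x4 from the other rows.
Second iteration: most negative z-row entry is -70/13 in column x3, so x3 enters.
Ratio test on column x3 — row 1: (3/13)/(11/13) = 3/11; row 2: (54/13)/(3/13) = 18; row 3: (158/13)/(3/13) = 158/3. Minimum is 3/11 at row 1 (x2 leaves); pivot element 11/13.
Divide row 1 by 11/13; eliminate column x3 from the other rows.
After both pivots, the entry at the z-row, column s1 is 32/11.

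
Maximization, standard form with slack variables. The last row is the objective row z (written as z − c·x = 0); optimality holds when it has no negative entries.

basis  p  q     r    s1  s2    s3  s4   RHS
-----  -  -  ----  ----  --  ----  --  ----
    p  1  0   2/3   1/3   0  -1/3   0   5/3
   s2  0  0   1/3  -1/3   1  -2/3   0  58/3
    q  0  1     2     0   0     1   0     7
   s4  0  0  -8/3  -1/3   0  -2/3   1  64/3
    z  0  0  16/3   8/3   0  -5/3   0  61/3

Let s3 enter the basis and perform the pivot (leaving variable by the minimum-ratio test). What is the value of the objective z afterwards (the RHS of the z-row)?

32

Ratio test on column s3 — row 1: entry -1/3 ≤ 0; row 2: entry -2/3 ≤ 0; row 3: 7/1 = 7; row 4: entry -2/3 ≤ 0. Minimum is 7 at row 3 (q leaves); pivot element 1.
Pivot on row 3; the z-row RHS becomes 61/3 − (-5/3)·7 = 32.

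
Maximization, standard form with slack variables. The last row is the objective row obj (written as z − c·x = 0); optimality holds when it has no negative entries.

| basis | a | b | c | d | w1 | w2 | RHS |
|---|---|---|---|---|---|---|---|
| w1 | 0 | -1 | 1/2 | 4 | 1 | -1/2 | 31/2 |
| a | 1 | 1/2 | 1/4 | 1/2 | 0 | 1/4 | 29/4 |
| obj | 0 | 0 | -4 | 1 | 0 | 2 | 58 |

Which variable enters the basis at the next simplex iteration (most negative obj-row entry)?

Negative obj-row entries: c: -4.
The most negative is -4 in column c, so c enters.

c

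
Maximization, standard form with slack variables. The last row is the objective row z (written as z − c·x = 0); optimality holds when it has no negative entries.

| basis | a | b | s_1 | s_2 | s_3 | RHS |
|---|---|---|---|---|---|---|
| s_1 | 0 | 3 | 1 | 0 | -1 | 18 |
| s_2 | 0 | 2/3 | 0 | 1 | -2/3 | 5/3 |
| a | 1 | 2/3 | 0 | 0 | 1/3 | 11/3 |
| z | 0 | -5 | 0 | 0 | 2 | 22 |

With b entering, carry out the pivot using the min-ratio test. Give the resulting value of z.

69/2

Ratio test on column b — row 1: 18/3 = 6; row 2: (5/3)/(2/3) = 5/2; row 3: (11/3)/(2/3) = 11/2. Minimum is 5/2 at row 2 (s_2 leaves); pivot element 2/3.
Pivot on row 2; the z-row RHS becomes 22 − (-5)·(5/2) = 69/2.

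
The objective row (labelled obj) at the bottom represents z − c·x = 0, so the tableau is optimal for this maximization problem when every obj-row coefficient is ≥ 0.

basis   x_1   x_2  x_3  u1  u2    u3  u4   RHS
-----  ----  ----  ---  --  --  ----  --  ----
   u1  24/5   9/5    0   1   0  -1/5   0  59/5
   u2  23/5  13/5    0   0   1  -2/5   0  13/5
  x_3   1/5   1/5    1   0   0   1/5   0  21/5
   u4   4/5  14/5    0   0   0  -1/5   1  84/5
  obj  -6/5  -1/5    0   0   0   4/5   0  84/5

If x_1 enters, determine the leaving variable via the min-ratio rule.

Column x_1 entries and ratios — u1: (59/5)/(24/5) = 59/24; u2: (13/5)/(23/5) = 13/23; x_3: (21/5)/(1/5) = 21; u4: (84/5)/(4/5) = 21.
Smallest ratio is 13/23 in the row of u2, so u2 leaves.

u2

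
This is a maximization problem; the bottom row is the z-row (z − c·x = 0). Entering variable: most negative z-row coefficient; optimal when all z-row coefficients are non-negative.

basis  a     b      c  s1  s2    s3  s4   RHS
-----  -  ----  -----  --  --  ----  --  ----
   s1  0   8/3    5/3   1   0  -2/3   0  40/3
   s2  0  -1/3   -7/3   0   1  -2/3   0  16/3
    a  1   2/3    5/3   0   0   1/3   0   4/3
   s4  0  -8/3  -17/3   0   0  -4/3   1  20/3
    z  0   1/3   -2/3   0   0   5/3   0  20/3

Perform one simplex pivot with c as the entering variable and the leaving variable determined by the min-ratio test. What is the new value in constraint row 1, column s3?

-1

Ratio test on column c — row 1: (40/3)/(5/3) = 8; row 2: entry -7/3 ≤ 0; row 3: (4/3)/(5/3) = 4/5; row 4: entry -17/3 ≤ 0. Minimum is 4/5 at row 3 (a leaves); pivot element 5/3.
Divide row 3 by 5/3; eliminate column c from the other rows.
Row 1 update in column s3: -2/3 − (5/3)·(1/5) = -1.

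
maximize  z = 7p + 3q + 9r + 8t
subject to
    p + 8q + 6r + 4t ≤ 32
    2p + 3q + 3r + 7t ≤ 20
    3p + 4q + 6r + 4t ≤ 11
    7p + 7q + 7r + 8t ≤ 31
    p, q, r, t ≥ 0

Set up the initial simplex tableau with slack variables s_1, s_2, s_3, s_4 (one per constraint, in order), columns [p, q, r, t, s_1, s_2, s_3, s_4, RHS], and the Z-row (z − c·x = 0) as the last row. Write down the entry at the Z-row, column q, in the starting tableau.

The Z-row carries the negated objective coefficients: the q entry is -3.

-3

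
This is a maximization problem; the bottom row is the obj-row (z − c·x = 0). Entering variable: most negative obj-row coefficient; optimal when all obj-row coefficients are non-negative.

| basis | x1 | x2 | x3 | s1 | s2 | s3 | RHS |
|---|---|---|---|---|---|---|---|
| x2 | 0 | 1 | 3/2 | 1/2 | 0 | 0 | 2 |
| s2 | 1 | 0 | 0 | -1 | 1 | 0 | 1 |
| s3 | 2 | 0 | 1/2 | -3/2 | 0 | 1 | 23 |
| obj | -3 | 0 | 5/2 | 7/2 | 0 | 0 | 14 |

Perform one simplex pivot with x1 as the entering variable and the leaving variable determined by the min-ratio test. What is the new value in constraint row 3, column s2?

Ratio test on column x1 — row 1: entry 0 ≤ 0; row 2: 1/1 = 1; row 3: 23/2 = 23/2. Minimum is 1 at row 2 (s2 leaves); pivot element 1.
Divide row 2 by 1; eliminate column x1 from the other rows.
Row 3 update in column s2: 0 − 2·1 = -2.

-2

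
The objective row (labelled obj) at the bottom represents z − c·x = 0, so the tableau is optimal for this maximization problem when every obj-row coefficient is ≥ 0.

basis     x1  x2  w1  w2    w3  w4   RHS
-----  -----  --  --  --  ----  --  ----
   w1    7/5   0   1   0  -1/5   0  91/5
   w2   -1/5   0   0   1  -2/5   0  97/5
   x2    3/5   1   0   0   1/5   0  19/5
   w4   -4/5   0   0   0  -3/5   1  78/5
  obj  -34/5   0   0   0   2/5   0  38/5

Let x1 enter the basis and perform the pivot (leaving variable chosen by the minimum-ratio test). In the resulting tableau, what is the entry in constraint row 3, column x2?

5/3

Ratio test on column x1 — row 1: (91/5)/(7/5) = 13; row 2: entry -1/5 ≤ 0; row 3: (19/5)/(3/5) = 19/3; row 4: entry -4/5 ≤ 0. Minimum is 19/3 at row 3 (x2 leaves); pivot element 3/5.
Divide row 3 by 3/5; eliminate column x1 from the other rows.
In the new row 3, the x2 entry is the old entry divided by the pivot: 1/(3/5) = 5/3.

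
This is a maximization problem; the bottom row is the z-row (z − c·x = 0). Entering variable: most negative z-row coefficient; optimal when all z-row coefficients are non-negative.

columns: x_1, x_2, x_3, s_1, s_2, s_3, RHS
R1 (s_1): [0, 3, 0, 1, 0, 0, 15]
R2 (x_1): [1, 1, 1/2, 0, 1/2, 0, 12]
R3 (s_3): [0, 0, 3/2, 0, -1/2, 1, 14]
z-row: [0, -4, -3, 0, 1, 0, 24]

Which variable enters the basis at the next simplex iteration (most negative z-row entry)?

x_2

Negative z-row entries: x_2: -4, x_3: -3.
The most negative is -4 in column x_2, so x_2 enters.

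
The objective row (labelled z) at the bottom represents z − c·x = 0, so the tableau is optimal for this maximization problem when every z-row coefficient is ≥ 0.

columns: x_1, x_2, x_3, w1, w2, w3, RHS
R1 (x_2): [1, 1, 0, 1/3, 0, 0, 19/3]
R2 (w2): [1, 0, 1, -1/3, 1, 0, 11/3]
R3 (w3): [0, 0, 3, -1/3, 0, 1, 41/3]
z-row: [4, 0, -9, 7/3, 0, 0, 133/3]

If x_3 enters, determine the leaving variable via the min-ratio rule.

w2

Column x_3 entries and ratios — x_2: 0 ≤ 0, skip; w2: (11/3)/1 = 11/3; w3: (41/3)/3 = 41/9.
Smallest ratio is 11/3 in the row of w2, so w2 leaves.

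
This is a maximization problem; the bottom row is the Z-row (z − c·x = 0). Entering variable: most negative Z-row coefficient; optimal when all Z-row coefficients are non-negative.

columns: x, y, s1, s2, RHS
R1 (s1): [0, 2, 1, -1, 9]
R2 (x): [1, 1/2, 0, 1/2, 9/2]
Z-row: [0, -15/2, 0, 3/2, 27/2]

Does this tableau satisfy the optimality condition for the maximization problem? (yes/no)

no

The Z-row has a negative entry -15/2 in column y, so it is not optimal.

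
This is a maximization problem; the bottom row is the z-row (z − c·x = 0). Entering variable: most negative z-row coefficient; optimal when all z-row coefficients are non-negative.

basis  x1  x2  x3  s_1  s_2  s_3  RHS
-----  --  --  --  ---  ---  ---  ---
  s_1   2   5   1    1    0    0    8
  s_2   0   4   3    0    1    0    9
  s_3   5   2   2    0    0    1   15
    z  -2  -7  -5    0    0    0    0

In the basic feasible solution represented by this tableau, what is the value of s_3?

s_3 is basic (row 3); its value is the RHS of that row, 15.

15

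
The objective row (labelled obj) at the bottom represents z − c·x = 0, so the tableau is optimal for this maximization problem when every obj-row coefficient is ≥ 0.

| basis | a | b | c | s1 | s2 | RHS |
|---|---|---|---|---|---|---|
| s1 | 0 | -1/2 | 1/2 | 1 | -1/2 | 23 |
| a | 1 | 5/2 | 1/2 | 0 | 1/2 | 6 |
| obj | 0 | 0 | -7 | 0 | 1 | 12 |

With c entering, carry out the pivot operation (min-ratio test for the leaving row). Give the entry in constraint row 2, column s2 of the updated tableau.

1

Ratio test on column c — row 1: 23/(1/2) = 46; row 2: 6/(1/2) = 12. Minimum is 12 at row 2 (a leaves); pivot element 1/2.
Divide row 2 by 1/2; eliminate column c from the other rows.
In the new row 2, the s2 entry is the old entry divided by the pivot: (1/2)/(1/2) = 1.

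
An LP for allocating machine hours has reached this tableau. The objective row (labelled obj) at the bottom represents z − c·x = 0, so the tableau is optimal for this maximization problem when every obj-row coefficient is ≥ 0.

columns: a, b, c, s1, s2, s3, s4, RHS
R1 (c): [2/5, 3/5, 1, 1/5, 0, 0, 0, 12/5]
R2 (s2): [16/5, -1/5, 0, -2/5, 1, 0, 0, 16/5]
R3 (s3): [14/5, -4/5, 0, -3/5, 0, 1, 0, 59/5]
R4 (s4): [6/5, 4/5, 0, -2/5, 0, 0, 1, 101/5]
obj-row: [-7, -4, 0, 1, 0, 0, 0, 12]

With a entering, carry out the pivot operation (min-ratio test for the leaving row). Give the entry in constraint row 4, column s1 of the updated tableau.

-1/4

Ratio test on column a — row 1: (12/5)/(2/5) = 6; row 2: (16/5)/(16/5) = 1; row 3: (59/5)/(14/5) = 59/14; row 4: (101/5)/(6/5) = 101/6. Minimum is 1 at row 2 (s2 leaves); pivot element 16/5.
Divide row 2 by 16/5; eliminate column a from the other rows.
Row 4 update in column s1: -2/5 − (6/5)·(-1/8) = -1/4.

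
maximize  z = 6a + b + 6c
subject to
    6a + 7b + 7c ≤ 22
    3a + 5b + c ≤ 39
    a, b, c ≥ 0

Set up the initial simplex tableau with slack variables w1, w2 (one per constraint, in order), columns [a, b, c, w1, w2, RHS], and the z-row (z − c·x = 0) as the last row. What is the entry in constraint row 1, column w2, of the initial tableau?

Slack w2 belongs to constraint 2; its column is the unit vector e_2, so the entry in row 1 is 0.

0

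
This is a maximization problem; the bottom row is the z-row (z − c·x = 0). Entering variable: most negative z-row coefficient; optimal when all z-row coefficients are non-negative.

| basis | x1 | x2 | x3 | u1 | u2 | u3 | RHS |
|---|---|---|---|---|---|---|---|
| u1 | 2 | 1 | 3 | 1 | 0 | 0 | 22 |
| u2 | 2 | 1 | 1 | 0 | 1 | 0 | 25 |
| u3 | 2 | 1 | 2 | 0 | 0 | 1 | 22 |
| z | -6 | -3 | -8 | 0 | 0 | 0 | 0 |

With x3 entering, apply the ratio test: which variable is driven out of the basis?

u1

Column x3 entries and ratios — u1: 22/3 = 22/3; u2: 25/1 = 25; u3: 22/2 = 11.
Smallest ratio is 22/3 in the row of u1, so u1 leaves.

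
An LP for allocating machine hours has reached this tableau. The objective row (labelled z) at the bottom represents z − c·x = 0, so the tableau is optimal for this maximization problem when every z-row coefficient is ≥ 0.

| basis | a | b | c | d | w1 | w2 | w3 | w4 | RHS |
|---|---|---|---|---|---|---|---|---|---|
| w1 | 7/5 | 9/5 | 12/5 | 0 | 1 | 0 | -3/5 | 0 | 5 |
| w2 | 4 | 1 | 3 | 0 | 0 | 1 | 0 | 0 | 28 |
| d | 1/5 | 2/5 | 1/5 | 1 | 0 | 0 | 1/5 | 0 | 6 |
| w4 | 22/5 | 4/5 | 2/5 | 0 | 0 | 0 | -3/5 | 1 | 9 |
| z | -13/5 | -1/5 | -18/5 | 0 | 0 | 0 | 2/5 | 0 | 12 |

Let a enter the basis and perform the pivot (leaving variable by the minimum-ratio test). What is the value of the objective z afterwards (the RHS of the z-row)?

Ratio test on column a — row 1: 5/(7/5) = 25/7; row 2: 28/4 = 7; row 3: 6/(1/5) = 30; row 4: 9/(22/5) = 45/22. Minimum is 45/22 at row 4 (w4 leaves); pivot element 22/5.
Pivot on row 4; the z-row RHS becomes 12 − (-13/5)·(45/22) = 381/22.

381/22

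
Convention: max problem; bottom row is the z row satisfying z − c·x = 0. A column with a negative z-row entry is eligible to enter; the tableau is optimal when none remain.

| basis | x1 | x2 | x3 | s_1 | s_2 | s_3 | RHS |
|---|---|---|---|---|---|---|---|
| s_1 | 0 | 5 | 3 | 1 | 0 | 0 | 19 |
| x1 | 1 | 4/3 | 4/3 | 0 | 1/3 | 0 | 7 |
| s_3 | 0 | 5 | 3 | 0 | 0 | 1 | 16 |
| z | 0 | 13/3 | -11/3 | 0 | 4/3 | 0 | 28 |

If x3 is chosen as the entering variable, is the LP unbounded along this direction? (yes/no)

Column x3 has positive entries in row(s) 1, 2, 3, so the ratio test bounds it — not unbounded.

no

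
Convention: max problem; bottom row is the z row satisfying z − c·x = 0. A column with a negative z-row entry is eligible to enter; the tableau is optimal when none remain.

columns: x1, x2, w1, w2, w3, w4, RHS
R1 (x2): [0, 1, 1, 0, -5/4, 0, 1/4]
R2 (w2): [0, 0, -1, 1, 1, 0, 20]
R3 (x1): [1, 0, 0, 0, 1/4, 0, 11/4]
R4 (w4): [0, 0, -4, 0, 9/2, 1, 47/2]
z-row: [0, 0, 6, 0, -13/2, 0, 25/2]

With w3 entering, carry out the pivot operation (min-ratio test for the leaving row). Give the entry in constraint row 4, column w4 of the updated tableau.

Ratio test on column w3 — row 1: entry -5/4 ≤ 0; row 2: 20/1 = 20; row 3: (11/4)/(1/4) = 11; row 4: (47/2)/(9/2) = 47/9. Minimum is 47/9 at row 4 (w4 leaves); pivot element 9/2.
Divide row 4 by 9/2; eliminate column w3 from the other rows.
In the new row 4, the w4 entry is the old entry divided by the pivot: 1/(9/2) = 2/9.

2/9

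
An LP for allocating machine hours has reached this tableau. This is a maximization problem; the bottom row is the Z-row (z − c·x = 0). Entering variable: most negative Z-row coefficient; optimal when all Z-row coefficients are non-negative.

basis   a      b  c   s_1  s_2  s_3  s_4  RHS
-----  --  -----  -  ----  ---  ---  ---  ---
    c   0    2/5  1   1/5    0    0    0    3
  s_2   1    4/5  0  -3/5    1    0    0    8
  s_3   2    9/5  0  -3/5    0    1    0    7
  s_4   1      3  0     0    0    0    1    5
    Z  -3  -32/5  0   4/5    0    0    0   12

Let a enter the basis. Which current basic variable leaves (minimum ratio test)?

Column a entries and ratios — c: 0 ≤ 0, skip; s_2: 8/1 = 8; s_3: 7/2 = 7/2; s_4: 5/1 = 5.
Smallest ratio is 7/2 in the row of s_3, so s_3 leaves.

s_3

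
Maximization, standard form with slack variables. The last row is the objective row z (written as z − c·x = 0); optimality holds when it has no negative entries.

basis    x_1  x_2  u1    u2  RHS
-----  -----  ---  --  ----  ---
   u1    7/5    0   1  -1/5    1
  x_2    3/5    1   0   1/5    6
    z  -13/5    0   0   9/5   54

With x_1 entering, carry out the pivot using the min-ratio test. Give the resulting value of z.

Ratio test on column x_1 — row 1: 1/(7/5) = 5/7; row 2: 6/(3/5) = 10. Minimum is 5/7 at row 1 (u1 leaves); pivot element 7/5.
Pivot on row 1; the z-row RHS becomes 54 − (-13/5)·(5/7) = 391/7.

391/7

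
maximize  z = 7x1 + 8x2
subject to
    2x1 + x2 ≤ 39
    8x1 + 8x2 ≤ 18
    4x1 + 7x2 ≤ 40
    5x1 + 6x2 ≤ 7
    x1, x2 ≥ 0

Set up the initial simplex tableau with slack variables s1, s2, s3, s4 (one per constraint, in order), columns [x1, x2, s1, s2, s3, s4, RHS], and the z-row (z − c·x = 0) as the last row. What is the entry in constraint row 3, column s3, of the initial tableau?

Slack s3 belongs to constraint 3; its column is the unit vector e_3, so the entry in row 3 is 1.

1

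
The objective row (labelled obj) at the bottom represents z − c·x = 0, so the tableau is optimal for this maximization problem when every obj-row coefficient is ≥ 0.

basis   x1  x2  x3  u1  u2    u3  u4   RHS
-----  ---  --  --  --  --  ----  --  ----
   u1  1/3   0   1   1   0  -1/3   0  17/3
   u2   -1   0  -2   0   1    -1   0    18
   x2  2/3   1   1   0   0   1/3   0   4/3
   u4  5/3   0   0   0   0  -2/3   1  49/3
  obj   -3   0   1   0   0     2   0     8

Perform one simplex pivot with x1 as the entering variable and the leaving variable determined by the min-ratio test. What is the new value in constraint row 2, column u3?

-1/2

Ratio test on column x1 — row 1: (17/3)/(1/3) = 17; row 2: entry -1 ≤ 0; row 3: (4/3)/(2/3) = 2; row 4: (49/3)/(5/3) = 49/5. Minimum is 2 at row 3 (x2 leaves); pivot element 2/3.
Divide row 3 by 2/3; eliminate column x1 from the other rows.
Row 2 update in column u3: -1 − (-1)·(1/2) = -1/2.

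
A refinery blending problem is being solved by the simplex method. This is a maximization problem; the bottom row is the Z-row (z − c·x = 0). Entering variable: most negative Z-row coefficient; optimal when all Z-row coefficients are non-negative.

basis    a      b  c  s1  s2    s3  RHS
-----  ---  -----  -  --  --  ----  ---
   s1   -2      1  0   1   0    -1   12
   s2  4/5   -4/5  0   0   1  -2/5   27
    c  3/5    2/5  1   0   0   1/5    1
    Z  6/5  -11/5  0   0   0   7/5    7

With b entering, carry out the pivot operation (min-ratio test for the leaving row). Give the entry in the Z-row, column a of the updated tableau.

Ratio test on column b — row 1: 12/1 = 12; row 2: entry -4/5 ≤ 0; row 3: 1/(2/5) = 5/2. Minimum is 5/2 at row 3 (c leaves); pivot element 2/5.
Divide row 3 by 2/5; eliminate column b from the other rows.
Z-row update in column a: 6/5 − (-11/5)·(3/2) = 9/2.

9/2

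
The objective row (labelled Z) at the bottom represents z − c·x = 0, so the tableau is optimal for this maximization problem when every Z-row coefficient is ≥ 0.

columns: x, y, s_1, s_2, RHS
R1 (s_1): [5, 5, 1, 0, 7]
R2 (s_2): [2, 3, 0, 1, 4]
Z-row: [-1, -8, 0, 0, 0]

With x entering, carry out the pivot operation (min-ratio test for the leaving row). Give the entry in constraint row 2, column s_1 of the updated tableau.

-2/5

Ratio test on column x — row 1: 7/5 = 7/5; row 2: 4/2 = 2. Minimum is 7/5 at row 1 (s_1 leaves); pivot element 5.
Divide row 1 by 5; eliminate column x from the other rows.
Row 2 update in column s_1: 0 − 2·(1/5) = -2/5.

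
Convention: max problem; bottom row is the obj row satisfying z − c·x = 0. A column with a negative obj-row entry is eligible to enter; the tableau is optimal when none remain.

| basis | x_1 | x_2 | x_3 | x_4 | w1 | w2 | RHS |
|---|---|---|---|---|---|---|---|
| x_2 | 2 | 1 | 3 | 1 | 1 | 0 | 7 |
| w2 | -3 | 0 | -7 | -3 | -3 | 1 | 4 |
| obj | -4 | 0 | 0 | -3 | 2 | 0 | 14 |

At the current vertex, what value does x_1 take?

x_1 is not in the basis, so in the current basic feasible solution x_1 = 0.

0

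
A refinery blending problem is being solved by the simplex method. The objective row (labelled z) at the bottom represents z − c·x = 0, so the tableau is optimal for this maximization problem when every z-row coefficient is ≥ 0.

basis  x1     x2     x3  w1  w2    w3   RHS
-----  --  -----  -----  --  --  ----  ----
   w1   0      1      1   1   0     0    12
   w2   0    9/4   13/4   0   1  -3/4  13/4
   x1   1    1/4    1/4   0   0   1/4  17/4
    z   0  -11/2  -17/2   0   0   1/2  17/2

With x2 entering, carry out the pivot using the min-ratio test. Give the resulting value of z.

Ratio test on column x2 — row 1: 12/1 = 12; row 2: (13/4)/(9/4) = 13/9; row 3: (17/4)/(1/4) = 17. Minimum is 13/9 at row 2 (w2 leaves); pivot element 9/4.
Pivot on row 2; the z-row RHS becomes 17/2 − (-11/2)·(13/9) = 148/9.

148/9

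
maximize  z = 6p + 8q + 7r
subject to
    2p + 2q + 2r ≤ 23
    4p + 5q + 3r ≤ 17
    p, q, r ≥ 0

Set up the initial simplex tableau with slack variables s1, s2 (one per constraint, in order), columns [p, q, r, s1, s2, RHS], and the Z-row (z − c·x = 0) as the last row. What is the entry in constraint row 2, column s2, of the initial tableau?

1

Slack s2 belongs to constraint 2; its column is the unit vector e_2, so the entry in row 2 is 1.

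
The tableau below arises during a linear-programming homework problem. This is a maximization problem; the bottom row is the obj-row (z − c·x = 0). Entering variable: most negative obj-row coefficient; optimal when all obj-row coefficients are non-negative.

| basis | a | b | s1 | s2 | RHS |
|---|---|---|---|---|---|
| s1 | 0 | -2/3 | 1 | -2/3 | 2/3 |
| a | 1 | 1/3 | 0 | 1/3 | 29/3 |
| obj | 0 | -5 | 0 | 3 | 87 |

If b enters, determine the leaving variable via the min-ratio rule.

a

Column b entries and ratios — s1: -2/3 ≤ 0, skip; a: (29/3)/(1/3) = 29.
Smallest ratio is 29 in the row of a, so a leaves.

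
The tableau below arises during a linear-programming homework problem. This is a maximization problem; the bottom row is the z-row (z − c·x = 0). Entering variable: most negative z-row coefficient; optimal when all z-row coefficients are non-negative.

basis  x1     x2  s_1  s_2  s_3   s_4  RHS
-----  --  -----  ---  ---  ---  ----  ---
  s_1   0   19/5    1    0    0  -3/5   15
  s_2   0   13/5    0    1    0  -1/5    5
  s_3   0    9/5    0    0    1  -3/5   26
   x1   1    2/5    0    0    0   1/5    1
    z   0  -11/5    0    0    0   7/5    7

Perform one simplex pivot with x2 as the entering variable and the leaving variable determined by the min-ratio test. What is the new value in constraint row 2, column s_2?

5/13

Ratio test on column x2 — row 1: 15/(19/5) = 75/19; row 2: 5/(13/5) = 25/13; row 3: 26/(9/5) = 130/9; row 4: 1/(2/5) = 5/2. Minimum is 25/13 at row 2 (s_2 leaves); pivot element 13/5.
Divide row 2 by 13/5; eliminate column x2 from the other rows.
In the new row 2, the s_2 entry is the old entry divided by the pivot: 1/(13/5) = 5/13.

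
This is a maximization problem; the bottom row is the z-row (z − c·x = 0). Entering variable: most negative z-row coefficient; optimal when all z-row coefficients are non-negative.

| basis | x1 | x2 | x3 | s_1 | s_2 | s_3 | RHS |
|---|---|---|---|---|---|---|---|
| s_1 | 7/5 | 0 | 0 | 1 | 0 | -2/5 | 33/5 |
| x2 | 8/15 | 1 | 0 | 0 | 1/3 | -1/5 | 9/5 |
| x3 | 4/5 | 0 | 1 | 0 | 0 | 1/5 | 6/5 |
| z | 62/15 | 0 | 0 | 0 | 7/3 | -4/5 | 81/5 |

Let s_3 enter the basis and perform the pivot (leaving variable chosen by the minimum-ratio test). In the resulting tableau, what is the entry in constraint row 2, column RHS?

Ratio test on column s_3 — row 1: entry -2/5 ≤ 0; row 2: entry -1/5 ≤ 0; row 3: (6/5)/(1/5) = 6. Minimum is 6 at row 3 (x3 leaves); pivot element 1/5.
Divide row 3 by 1/5; eliminate column s_3 from the other rows.
Row 2 update in column RHS: 9/5 − (-1/5)·6 = 3.

3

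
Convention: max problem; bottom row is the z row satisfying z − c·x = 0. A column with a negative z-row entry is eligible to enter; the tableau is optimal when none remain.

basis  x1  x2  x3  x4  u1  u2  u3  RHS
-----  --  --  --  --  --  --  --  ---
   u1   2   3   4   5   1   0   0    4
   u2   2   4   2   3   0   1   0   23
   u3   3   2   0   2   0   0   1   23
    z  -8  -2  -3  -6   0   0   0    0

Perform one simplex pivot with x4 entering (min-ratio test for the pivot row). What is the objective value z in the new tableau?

24/5

Ratio test on column x4 — row 1: 4/5 = 4/5; row 2: 23/3 = 23/3; row 3: 23/2 = 23/2. Minimum is 4/5 at row 1 (u1 leaves); pivot element 5.
Pivot on row 1; the z-row RHS becomes 0 − (-6)·(4/5) = 24/5.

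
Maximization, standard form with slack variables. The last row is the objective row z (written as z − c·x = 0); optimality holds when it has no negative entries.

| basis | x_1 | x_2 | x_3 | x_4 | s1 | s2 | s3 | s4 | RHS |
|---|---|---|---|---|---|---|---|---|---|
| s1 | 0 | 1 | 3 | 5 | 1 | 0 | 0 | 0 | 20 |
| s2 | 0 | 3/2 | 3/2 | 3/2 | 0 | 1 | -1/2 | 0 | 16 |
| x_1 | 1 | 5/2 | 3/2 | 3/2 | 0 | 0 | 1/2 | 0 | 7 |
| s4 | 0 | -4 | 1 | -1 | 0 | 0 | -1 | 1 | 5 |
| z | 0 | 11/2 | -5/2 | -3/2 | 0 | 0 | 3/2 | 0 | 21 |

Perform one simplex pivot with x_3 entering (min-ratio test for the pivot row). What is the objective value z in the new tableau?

98/3

Ratio test on column x_3 — row 1: 20/3 = 20/3; row 2: 16/(3/2) = 32/3; row 3: 7/(3/2) = 14/3; row 4: 5/1 = 5. Minimum is 14/3 at row 3 (x_1 leaves); pivot element 3/2.
Pivot on row 3; the z-row RHS becomes 21 − (-5/2)·(14/3) = 98/3.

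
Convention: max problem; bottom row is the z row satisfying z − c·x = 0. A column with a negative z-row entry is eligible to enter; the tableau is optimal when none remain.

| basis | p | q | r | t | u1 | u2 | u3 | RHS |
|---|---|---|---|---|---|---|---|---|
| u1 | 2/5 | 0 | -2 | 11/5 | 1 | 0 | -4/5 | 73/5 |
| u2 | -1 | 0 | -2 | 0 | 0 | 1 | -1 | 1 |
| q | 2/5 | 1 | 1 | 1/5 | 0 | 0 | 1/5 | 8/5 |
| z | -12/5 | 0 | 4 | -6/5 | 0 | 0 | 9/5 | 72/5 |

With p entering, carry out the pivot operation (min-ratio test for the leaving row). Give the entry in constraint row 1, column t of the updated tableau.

Ratio test on column p — row 1: (73/5)/(2/5) = 73/2; row 2: entry -1 ≤ 0; row 3: (8/5)/(2/5) = 4. Minimum is 4 at row 3 (q leaves); pivot element 2/5.
Divide row 3 by 2/5; eliminate column p from the other rows.
Row 1 update in column t: 11/5 − (2/5)·(1/2) = 2.

2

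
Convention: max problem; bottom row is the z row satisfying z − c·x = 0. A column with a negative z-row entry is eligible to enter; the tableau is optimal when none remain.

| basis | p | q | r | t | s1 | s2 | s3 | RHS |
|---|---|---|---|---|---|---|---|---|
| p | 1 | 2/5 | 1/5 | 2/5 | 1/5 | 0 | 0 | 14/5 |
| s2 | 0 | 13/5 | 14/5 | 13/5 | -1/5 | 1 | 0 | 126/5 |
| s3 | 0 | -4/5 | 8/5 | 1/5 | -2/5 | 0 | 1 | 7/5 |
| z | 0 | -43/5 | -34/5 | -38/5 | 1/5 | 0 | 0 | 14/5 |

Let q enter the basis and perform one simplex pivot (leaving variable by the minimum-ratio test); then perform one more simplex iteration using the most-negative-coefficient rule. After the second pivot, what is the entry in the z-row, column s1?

9/2

Ratio test on column q — row 1: (14/5)/(2/5) = 7; row 2: (126/5)/(13/5) = 126/13; row 3: entry -4/5 ≤ 0. Minimum is 7 at row 1 (p leaves); pivot element 2/5.
Divide row 1 by 2/5; eliminate column q from the other rows.
Second iteration: most negative z-row entry is -5/2 in column r, so r enters.
Ratio test on column r — row 1: 7/(1/2) = 14; row 2: 7/(3/2) = 14/3; row 3: 7/2 = 7/2. Minimum is 7/2 at row 3 (s3 leaves); pivot element 2.
Divide row 3 by 2; eliminate column r from the other rows.
After both pivots, the entry at the z-row, column s1 is 9/2.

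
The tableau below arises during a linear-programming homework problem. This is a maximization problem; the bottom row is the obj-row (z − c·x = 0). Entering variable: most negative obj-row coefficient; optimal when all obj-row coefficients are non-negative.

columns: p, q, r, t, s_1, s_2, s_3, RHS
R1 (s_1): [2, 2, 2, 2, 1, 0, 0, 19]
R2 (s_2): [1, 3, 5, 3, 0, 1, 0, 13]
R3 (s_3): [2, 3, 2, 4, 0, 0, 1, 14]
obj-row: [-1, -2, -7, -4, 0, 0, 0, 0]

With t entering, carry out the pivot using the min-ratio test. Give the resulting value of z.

14

Ratio test on column t — row 1: 19/2 = 19/2; row 2: 13/3 = 13/3; row 3: 14/4 = 7/2. Minimum is 7/2 at row 3 (s_3 leaves); pivot element 4.
Pivot on row 3; the obj-row RHS becomes 0 − (-4)·(7/2) = 14.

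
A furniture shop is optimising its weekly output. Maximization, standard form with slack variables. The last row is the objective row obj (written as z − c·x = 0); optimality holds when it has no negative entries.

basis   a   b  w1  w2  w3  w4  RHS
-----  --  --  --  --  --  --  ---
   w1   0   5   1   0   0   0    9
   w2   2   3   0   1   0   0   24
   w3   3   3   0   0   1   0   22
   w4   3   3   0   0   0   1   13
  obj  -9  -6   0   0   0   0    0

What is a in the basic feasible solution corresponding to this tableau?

a is not in the basis, so in the current basic feasible solution a = 0.

0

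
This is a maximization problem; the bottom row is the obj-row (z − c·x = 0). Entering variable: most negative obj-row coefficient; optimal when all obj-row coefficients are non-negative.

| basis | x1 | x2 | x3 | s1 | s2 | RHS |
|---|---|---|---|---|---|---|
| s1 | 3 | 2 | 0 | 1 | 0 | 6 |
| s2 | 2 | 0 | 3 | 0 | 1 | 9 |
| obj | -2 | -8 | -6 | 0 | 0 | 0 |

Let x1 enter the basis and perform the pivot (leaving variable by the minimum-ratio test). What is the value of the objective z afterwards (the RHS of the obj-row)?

Ratio test on column x1 — row 1: 6/3 = 2; row 2: 9/2 = 9/2. Minimum is 2 at row 1 (s1 leaves); pivot element 3.
Pivot on row 1; the obj-row RHS becomes 0 − (-2)·2 = 4.

4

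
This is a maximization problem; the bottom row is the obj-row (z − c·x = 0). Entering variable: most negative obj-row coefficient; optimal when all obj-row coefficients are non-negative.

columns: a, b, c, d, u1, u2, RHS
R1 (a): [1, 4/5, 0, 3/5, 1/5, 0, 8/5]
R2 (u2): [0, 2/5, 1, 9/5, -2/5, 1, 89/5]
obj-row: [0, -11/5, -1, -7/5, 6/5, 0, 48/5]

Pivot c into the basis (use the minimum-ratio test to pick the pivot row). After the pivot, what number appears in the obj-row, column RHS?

137/5

Ratio test on column c — row 1: entry 0 ≤ 0; row 2: (89/5)/1 = 89/5. Minimum is 89/5 at row 2 (u2 leaves); pivot element 1.
Divide row 2 by 1; eliminate column c from the other rows.
obj-row update in column RHS: 48/5 − (-1)·(89/5) = 137/5.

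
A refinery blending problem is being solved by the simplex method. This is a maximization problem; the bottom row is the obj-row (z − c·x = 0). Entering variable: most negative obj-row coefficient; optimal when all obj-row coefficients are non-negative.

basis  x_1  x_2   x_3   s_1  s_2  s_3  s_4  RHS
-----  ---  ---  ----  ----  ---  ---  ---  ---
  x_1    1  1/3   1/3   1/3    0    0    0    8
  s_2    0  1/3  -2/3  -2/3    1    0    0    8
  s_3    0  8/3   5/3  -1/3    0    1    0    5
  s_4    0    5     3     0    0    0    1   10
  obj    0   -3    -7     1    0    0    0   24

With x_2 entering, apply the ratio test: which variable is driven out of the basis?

Column x_2 entries and ratios — x_1: 8/(1/3) = 24; s_2: 8/(1/3) = 24; s_3: 5/(8/3) = 15/8; s_4: 10/5 = 2.
Smallest ratio is 15/8 in the row of s_3, so s_3 leaves.

s_3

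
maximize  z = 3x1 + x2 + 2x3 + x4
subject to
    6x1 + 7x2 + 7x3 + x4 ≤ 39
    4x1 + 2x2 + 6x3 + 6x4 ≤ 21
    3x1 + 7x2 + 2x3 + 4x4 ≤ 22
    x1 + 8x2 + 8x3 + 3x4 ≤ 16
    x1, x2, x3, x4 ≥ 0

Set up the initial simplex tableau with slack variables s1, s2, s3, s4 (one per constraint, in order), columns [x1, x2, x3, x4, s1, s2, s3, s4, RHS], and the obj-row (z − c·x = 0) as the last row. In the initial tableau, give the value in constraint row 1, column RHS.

The RHS of constraint 1 is b_1 = 39.

39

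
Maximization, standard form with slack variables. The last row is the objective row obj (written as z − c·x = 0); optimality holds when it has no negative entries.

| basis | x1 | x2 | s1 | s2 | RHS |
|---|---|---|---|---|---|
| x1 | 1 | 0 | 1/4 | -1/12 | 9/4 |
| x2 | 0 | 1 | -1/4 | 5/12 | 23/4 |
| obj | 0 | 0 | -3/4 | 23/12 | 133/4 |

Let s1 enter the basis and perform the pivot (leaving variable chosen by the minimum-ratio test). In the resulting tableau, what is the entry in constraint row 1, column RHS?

Ratio test on column s1 — row 1: (9/4)/(1/4) = 9; row 2: entry -1/4 ≤ 0. Minimum is 9 at row 1 (x1 leaves); pivot element 1/4.
Divide row 1 by 1/4; eliminate column s1 from the other rows.
In the new row 1, the RHS entry is the old entry divided by the pivot: (9/4)/(1/4) = 9.

9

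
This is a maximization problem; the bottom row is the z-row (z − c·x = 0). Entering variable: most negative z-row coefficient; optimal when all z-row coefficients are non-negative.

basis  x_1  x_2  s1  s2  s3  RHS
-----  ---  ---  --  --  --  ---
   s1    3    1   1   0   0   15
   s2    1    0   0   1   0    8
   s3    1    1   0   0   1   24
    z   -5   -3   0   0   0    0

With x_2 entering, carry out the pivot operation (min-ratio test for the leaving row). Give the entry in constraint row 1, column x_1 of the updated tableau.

Ratio test on column x_2 — row 1: 15/1 = 15; row 2: entry 0 ≤ 0; row 3: 24/1 = 24. Minimum is 15 at row 1 (s1 leaves); pivot element 1.
Divide row 1 by 1; eliminate column x_2 from the other rows.
In the new row 1, the x_1 entry is the old entry divided by the pivot: 3/1 = 3.

3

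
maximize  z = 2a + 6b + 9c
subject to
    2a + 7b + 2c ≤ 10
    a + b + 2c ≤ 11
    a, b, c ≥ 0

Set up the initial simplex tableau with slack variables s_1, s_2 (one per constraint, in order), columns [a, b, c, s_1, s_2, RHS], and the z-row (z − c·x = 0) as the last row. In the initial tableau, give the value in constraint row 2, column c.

2

Constraint 2 has coefficient 2 on c.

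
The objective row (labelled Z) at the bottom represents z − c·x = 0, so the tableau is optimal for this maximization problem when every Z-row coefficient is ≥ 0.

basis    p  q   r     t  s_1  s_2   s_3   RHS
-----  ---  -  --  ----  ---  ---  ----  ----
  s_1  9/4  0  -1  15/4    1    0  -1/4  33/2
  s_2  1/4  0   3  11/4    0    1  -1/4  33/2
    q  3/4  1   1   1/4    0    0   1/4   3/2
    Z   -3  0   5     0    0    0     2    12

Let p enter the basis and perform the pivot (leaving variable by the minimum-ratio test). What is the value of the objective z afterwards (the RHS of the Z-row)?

18

Ratio test on column p — row 1: (33/2)/(9/4) = 22/3; row 2: (33/2)/(1/4) = 66; row 3: (3/2)/(3/4) = 2. Minimum is 2 at row 3 (q leaves); pivot element 3/4.
Pivot on row 3; the Z-row RHS becomes 12 − (-3)·2 = 18.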